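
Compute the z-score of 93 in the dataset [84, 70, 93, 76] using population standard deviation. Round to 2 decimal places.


Mean = (84 + 70 + 93 + 76) / 4 = 80.75
Variance = sum((x_i - mean)^2) / n = 74.6875
Std = sqrt(74.6875) = 8.6422
Z = (x - mean) / std
= (93 - 80.75) / 8.6422
= 12.25 / 8.6422
= 1.42

1.42


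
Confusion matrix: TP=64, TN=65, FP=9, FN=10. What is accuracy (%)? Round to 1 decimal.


Accuracy = (TP + TN) / (TP + TN + FP + FN) * 100
= (64 + 65) / (64 + 65 + 9 + 10)
= 129 / 148
= 0.8716
= 87.2%

87.2


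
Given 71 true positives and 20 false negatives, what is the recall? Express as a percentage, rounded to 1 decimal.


Recall = TP / (TP + FN) * 100
= 71 / (71 + 20)
= 71 / 91
= 0.7802
= 78.0%

78.0


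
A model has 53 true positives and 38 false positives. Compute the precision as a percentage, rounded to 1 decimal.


Precision = TP / (TP + FP) * 100
= 53 / (53 + 38)
= 53 / 91
= 0.5824
= 58.2%

58.2


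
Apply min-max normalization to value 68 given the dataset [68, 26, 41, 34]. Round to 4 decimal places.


Min = 26, Max = 68
Range = 68 - 26 = 42
Scaled = (x - min) / (max - min)
= (68 - 26) / 42
= 42 / 42
= 1.0000

1.0000


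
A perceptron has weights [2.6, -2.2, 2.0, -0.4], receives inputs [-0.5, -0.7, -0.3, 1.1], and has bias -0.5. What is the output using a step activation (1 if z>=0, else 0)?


z = w . x + b
= 2.6*-0.5 + -2.2*-0.7 + 2.0*-0.3 + -0.4*1.1 + -0.5
= -1.3 + 1.54 + -0.6 + -0.44 + -0.5
= -0.8 + -0.5
= -1.3
Since z = -1.3 < 0, output = 0

0


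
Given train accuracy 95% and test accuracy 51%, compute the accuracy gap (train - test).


Gap = train_accuracy - test_accuracy
= 95 - 51
= 44%
This large gap strongly indicates overfitting.

44


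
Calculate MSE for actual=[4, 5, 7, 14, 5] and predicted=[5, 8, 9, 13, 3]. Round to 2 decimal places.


Differences: [-1, -3, -2, 1, 2]
Squared errors: [1, 9, 4, 1, 4]
Sum of squared errors = 19
MSE = 19 / 5 = 3.80

3.80


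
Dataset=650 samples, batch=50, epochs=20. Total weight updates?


Iterations per epoch = 650 / 50 = 13
Total updates = iterations_per_epoch * epochs
= 13 * 20
= 260

260


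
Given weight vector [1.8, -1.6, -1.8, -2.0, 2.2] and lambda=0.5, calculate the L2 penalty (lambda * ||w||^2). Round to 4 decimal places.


Squaring each weight:
1.8^2 = 3.24
(-1.6)^2 = 2.56
(-1.8)^2 = 3.24
(-2.0)^2 = 4.0
2.2^2 = 4.84
Sum of squares = 17.88
Penalty = 0.5 * 17.88 = 8.9400

8.9400


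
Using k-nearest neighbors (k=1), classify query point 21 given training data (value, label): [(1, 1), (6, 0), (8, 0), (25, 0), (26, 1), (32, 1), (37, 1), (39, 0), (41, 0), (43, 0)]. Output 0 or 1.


Distances from query 21:
Point 25 (class 0): distance = 4
K=1 nearest neighbors: classes = [0]
Votes for class 1: 0 / 1
Majority vote => class 0

0


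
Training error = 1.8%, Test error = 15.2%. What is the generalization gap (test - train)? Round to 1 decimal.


Generalization gap = test_error - train_error
= 15.2 - 1.8
= 13.4%
A large gap suggests overfitting.

13.4


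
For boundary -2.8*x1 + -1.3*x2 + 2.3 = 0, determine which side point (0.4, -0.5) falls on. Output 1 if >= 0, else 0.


Compute -2.8 * 0.4 + -1.3 * -0.5 + 2.3
= -1.12 + 0.65 + 2.3
= 1.83
Since 1.83 >= 0, the point is on the positive side.

1


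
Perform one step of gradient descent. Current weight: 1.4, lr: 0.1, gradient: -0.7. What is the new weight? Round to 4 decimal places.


w_new = w_old - lr * gradient
= 1.4 - 0.1 * -0.7
= 1.4 - (-0.07)
= 1.4700

1.4700


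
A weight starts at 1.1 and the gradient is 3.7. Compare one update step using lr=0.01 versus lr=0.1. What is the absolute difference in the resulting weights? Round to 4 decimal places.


With lr=0.01: w_new = 1.1 - 0.01 * 3.7 = 1.063
With lr=0.1: w_new = 1.1 - 0.1 * 3.7 = 0.73
Absolute difference = |1.063 - 0.73|
= 0.3330

0.3330


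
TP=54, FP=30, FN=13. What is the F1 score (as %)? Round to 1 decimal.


Precision = TP / (TP + FP) = 54 / 84 = 0.6429
Recall = TP / (TP + FN) = 54 / 67 = 0.806
F1 = 2 * P * R / (P + R)
= 2 * 0.6429 * 0.806 / (0.6429 + 0.806)
= 1.0362 / 1.4488
= 0.7152
As percentage: 71.5%

71.5


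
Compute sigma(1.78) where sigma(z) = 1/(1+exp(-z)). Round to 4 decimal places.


sigmoid(z) = 1 / (1 + exp(-z))
exp(-(1.78)) = exp(-1.78) = 0.1686
1 + 0.1686 = 1.1686
1 / 1.1686 = 0.8557

0.8557


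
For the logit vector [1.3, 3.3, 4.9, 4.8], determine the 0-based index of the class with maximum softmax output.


Softmax is a monotonic transformation, so it preserves the argmax.
We need to find the index of the maximum logit.
Index 0: 1.3
Index 1: 3.3
Index 2: 4.9
Index 3: 4.8
Maximum logit = 4.9 at index 2

2


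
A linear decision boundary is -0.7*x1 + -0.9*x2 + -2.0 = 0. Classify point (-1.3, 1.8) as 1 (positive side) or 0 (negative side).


Compute -0.7 * -1.3 + -0.9 * 1.8 + -2.0
= 0.91 + -1.62 + -2.0
= -2.71
Since -2.71 < 0, the point is on the negative side.

0


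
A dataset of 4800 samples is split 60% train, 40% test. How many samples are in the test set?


Train samples = 4800 * 60% = 2880
Test samples = 4800 - 2880
= 1920

1920


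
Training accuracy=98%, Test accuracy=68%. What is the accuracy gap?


Gap = train_accuracy - test_accuracy
= 98 - 68
= 30%
This large gap strongly indicates overfitting.

30


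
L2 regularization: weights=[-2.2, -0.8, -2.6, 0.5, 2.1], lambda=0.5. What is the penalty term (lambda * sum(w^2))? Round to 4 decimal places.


Squaring each weight:
(-2.2)^2 = 4.84
(-0.8)^2 = 0.64
(-2.6)^2 = 6.76
0.5^2 = 0.25
2.1^2 = 4.41
Sum of squares = 16.9
Penalty = 0.5 * 16.9 = 8.4500

8.4500


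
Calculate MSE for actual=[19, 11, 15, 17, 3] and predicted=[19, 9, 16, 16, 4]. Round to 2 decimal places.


Differences: [0, 2, -1, 1, -1]
Squared errors: [0, 4, 1, 1, 1]
Sum of squared errors = 7
MSE = 7 / 5 = 1.40

1.40


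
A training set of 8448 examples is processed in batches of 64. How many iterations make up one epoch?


Iterations per epoch = dataset_size / batch_size
= 8448 / 64
= 132

132


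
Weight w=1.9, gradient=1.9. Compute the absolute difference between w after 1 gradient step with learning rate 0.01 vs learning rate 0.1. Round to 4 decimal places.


With lr=0.01: w_new = 1.9 - 0.01 * 1.9 = 1.881
With lr=0.1: w_new = 1.9 - 0.1 * 1.9 = 1.71
Absolute difference = |1.881 - 1.71|
= 0.1710

0.1710


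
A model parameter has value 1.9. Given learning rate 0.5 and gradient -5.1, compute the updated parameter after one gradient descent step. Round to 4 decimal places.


w_new = w_old - lr * gradient
= 1.9 - 0.5 * -5.1
= 1.9 - (-2.55)
= 4.4500

4.4500


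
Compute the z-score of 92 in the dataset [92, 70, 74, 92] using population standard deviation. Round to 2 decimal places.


Mean = (92 + 70 + 74 + 92) / 4 = 82.0
Variance = sum((x_i - mean)^2) / n = 102.0
Std = sqrt(102.0) = 10.0995
Z = (x - mean) / std
= (92 - 82.0) / 10.0995
= 10.0 / 10.0995
= 0.99

0.99


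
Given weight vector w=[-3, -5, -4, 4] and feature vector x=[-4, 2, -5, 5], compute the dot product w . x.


Element-wise products:
-3 * -4 = 12
-5 * 2 = -10
-4 * -5 = 20
4 * 5 = 20
Sum = 12 + -10 + 20 + 20
= 42

42


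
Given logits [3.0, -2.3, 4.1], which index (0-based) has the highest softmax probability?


Softmax is a monotonic transformation, so it preserves the argmax.
We need to find the index of the maximum logit.
Index 0: 3.0
Index 1: -2.3
Index 2: 4.1
Maximum logit = 4.1 at index 2

2


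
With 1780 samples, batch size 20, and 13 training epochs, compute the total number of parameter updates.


Iterations per epoch = 1780 / 20 = 89
Total updates = iterations_per_epoch * epochs
= 89 * 13
= 1157

1157


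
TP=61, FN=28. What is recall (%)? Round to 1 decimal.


Recall = TP / (TP + FN) * 100
= 61 / (61 + 28)
= 61 / 89
= 0.6854
= 68.5%

68.5


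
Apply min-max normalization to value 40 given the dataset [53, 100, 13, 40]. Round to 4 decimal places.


Min = 13, Max = 100
Range = 100 - 13 = 87
Scaled = (x - min) / (max - min)
= (40 - 13) / 87
= 27 / 87
= 0.3103

0.3103


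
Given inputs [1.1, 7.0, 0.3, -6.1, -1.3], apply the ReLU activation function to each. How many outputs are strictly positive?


ReLU(x) = max(0, x) for each element:
ReLU(1.1) = 1.1
ReLU(7.0) = 7.0
ReLU(0.3) = 0.3
ReLU(-6.1) = 0
ReLU(-1.3) = 0
Active neurons (>0): 3

3


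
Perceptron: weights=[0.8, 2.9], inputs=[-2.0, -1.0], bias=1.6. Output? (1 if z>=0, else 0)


z = w . x + b
= 0.8*-2.0 + 2.9*-1.0 + 1.6
= -1.6 + -2.9 + 1.6
= -4.5 + 1.6
= -2.9
Since z = -2.9 < 0, output = 0

0


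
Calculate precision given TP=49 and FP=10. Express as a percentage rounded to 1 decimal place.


Precision = TP / (TP + FP) * 100
= 49 / (49 + 10)
= 49 / 59
= 0.8305
= 83.1%

83.1


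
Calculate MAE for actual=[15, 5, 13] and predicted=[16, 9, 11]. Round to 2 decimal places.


Absolute errors: [1, 4, 2]
Sum of absolute errors = 7
MAE = 7 / 3 = 2.33

2.33


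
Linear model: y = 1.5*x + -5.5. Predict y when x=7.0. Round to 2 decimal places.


y = 1.5 * 7.0 + (-5.5)
= 10.5 + (-5.5)
= 5.00

5.00


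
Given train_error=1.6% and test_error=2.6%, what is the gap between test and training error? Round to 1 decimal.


Generalization gap = test_error - train_error
= 2.6 - 1.6
= 1.0%
A small gap suggests good generalization.

1.0


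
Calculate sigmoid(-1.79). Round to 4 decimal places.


sigmoid(z) = 1 / (1 + exp(-z))
exp(-(-1.79)) = exp(1.79) = 5.9895
1 + 5.9895 = 6.9895
1 / 6.9895 = 0.1431

0.1431


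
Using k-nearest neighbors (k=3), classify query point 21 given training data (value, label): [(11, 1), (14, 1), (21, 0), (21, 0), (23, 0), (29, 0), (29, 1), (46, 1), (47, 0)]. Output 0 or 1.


Distances from query 21:
Point 21 (class 0): distance = 0
Point 21 (class 0): distance = 0
Point 23 (class 0): distance = 2
K=3 nearest neighbors: classes = [0, 0, 0]
Votes for class 1: 0 / 3
Majority vote => class 0

0


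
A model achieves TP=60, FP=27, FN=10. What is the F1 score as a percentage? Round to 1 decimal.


Precision = TP / (TP + FP) = 60 / 87 = 0.6897
Recall = TP / (TP + FN) = 60 / 70 = 0.8571
F1 = 2 * P * R / (P + R)
= 2 * 0.6897 * 0.8571 / (0.6897 + 0.8571)
= 1.1823 / 1.5468
= 0.7643
As percentage: 76.4%

76.4


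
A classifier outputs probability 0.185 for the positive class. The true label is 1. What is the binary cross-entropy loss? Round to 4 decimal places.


For y=1: Loss = -log(p)
= -log(0.185)
= -(-1.6874)
= 1.6874

1.6874


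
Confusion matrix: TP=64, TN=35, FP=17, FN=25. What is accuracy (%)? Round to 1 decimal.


Accuracy = (TP + TN) / (TP + TN + FP + FN) * 100
= (64 + 35) / (64 + 35 + 17 + 25)
= 99 / 141
= 0.7021
= 70.2%

70.2


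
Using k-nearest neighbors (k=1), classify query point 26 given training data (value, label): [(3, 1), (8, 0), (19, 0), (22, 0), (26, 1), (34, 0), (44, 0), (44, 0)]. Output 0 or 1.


Distances from query 26:
Point 26 (class 1): distance = 0
K=1 nearest neighbors: classes = [1]
Votes for class 1: 1 / 1
Majority vote => class 1

1


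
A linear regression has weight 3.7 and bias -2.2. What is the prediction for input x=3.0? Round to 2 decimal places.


y = 3.7 * 3.0 + (-2.2)
= 11.1 + (-2.2)
= 8.90

8.90


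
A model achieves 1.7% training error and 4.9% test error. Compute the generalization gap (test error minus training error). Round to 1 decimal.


Generalization gap = test_error - train_error
= 4.9 - 1.7
= 3.2%
A moderate gap.

3.2


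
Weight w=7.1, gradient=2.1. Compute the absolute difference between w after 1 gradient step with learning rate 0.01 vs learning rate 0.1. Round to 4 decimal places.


With lr=0.01: w_new = 7.1 - 0.01 * 2.1 = 7.079
With lr=0.1: w_new = 7.1 - 0.1 * 2.1 = 6.89
Absolute difference = |7.079 - 6.89|
= 0.1890

0.1890


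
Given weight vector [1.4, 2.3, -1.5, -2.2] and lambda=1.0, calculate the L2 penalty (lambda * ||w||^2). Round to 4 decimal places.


Squaring each weight:
1.4^2 = 1.96
2.3^2 = 5.29
(-1.5)^2 = 2.25
(-2.2)^2 = 4.84
Sum of squares = 14.34
Penalty = 1.0 * 14.34 = 14.3400

14.3400


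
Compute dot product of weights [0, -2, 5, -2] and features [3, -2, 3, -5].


Element-wise products:
0 * 3 = 0
-2 * -2 = 4
5 * 3 = 15
-2 * -5 = 10
Sum = 0 + 4 + 15 + 10
= 29

29


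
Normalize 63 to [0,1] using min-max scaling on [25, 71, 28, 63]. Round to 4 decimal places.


Min = 25, Max = 71
Range = 71 - 25 = 46
Scaled = (x - min) / (max - min)
= (63 - 25) / 46
= 38 / 46
= 0.8261

0.8261


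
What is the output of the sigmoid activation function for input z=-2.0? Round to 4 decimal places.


sigmoid(z) = 1 / (1 + exp(-z))
exp(-(-2.0)) = exp(2.0) = 7.3891
1 + 7.3891 = 8.3891
1 / 8.3891 = 0.1192

0.1192


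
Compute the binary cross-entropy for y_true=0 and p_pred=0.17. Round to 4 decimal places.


For y=0: Loss = -log(1-p)
= -log(1 - 0.17)
= -log(0.83)
= -(-0.1863)
= 0.1863

0.1863


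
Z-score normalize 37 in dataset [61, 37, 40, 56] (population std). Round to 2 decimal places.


Mean = (61 + 37 + 40 + 56) / 4 = 48.5
Variance = sum((x_i - mean)^2) / n = 104.25
Std = sqrt(104.25) = 10.2103
Z = (x - mean) / std
= (37 - 48.5) / 10.2103
= -11.5 / 10.2103
= -1.13

-1.13


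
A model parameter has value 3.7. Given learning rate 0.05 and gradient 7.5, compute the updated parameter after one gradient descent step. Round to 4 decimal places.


w_new = w_old - lr * gradient
= 3.7 - 0.05 * 7.5
= 3.7 - (0.375)
= 3.3250

3.3250


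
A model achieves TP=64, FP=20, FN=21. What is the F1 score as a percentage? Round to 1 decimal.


Precision = TP / (TP + FP) = 64 / 84 = 0.7619
Recall = TP / (TP + FN) = 64 / 85 = 0.7529
F1 = 2 * P * R / (P + R)
= 2 * 0.7619 * 0.7529 / (0.7619 + 0.7529)
= 1.1473 / 1.5148
= 0.7574
As percentage: 75.7%

75.7


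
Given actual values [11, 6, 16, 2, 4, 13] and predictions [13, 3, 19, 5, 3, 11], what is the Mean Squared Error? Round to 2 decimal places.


Differences: [-2, 3, -3, -3, 1, 2]
Squared errors: [4, 9, 9, 9, 1, 4]
Sum of squared errors = 36
MSE = 36 / 6 = 6.00

6.00


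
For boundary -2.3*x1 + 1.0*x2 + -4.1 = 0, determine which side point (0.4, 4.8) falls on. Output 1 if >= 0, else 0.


Compute -2.3 * 0.4 + 1.0 * 4.8 + -4.1
= -0.92 + 4.8 + -4.1
= -0.22
Since -0.22 < 0, the point is on the negative side.

0


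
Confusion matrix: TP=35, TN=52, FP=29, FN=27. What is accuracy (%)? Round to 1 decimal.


Accuracy = (TP + TN) / (TP + TN + FP + FN) * 100
= (35 + 52) / (35 + 52 + 29 + 27)
= 87 / 143
= 0.6084
= 60.8%

60.8


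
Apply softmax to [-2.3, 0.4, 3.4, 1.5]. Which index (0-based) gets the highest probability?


Softmax is a monotonic transformation, so it preserves the argmax.
We need to find the index of the maximum logit.
Index 0: -2.3
Index 1: 0.4
Index 2: 3.4
Index 3: 1.5
Maximum logit = 3.4 at index 2

2


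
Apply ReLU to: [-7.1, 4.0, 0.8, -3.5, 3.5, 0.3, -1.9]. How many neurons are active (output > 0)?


ReLU(x) = max(0, x) for each element:
ReLU(-7.1) = 0
ReLU(4.0) = 4.0
ReLU(0.8) = 0.8
ReLU(-3.5) = 0
ReLU(3.5) = 3.5
ReLU(0.3) = 0.3
ReLU(-1.9) = 0
Active neurons (>0): 4

4


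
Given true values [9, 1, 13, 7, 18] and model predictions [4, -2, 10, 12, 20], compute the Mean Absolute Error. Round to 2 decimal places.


Absolute errors: [5, 3, 3, 5, 2]
Sum of absolute errors = 18
MAE = 18 / 5 = 3.60

3.60


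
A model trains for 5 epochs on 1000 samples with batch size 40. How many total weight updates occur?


Iterations per epoch = 1000 / 40 = 25
Total updates = iterations_per_epoch * epochs
= 25 * 5
= 125

125


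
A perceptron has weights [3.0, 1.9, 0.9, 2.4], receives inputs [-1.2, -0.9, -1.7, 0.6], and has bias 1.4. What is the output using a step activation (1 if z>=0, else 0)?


z = w . x + b
= 3.0*-1.2 + 1.9*-0.9 + 0.9*-1.7 + 2.4*0.6 + 1.4
= -3.6 + -1.71 + -1.53 + 1.44 + 1.4
= -5.4 + 1.4
= -4.0
Since z = -4.0 < 0, output = 0

0


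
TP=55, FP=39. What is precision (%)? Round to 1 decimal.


Precision = TP / (TP + FP) * 100
= 55 / (55 + 39)
= 55 / 94
= 0.5851
= 58.5%

58.5


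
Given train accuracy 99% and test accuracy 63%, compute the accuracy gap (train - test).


Gap = train_accuracy - test_accuracy
= 99 - 63
= 36%
This large gap strongly indicates overfitting.

36


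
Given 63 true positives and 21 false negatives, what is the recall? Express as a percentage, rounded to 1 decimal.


Recall = TP / (TP + FN) * 100
= 63 / (63 + 21)
= 63 / 84
= 0.75
= 75.0%

75.0


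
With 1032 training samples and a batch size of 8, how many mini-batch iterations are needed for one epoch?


Iterations per epoch = dataset_size / batch_size
= 1032 / 8
= 129

129


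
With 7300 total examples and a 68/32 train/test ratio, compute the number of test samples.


Train samples = 7300 * 68% = 4964
Test samples = 7300 - 4964
= 2336

2336


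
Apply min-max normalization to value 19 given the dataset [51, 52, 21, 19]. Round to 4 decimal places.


Min = 19, Max = 52
Range = 52 - 19 = 33
Scaled = (x - min) / (max - min)
= (19 - 19) / 33
= 0 / 33
= 0.0000

0.0000


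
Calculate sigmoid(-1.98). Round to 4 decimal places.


sigmoid(z) = 1 / (1 + exp(-z))
exp(-(-1.98)) = exp(1.98) = 7.2427
1 + 7.2427 = 8.2427
1 / 8.2427 = 0.1213

0.1213


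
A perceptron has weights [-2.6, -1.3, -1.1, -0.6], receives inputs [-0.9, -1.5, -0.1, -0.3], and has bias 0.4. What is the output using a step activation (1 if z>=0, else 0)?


z = w . x + b
= -2.6*-0.9 + -1.3*-1.5 + -1.1*-0.1 + -0.6*-0.3 + 0.4
= 2.34 + 1.95 + 0.11 + 0.18 + 0.4
= 4.58 + 0.4
= 4.98
Since z = 4.98 >= 0, output = 1

1


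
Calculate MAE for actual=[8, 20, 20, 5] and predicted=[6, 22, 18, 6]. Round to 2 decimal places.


Absolute errors: [2, 2, 2, 1]
Sum of absolute errors = 7
MAE = 7 / 4 = 1.75

1.75


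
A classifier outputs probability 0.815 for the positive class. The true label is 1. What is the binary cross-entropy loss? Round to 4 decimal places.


For y=1: Loss = -log(p)
= -log(0.815)
= -(-0.2046)
= 0.2046

0.2046


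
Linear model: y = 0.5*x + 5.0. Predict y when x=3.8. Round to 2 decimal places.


y = 0.5 * 3.8 + (5.0)
= 1.9 + (5.0)
= 6.90

6.90


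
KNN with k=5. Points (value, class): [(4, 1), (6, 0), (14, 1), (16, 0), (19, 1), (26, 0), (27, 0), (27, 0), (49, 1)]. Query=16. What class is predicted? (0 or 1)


Distances from query 16:
Point 16 (class 0): distance = 0
Point 14 (class 1): distance = 2
Point 19 (class 1): distance = 3
Point 6 (class 0): distance = 10
Point 26 (class 0): distance = 10
K=5 nearest neighbors: classes = [0, 1, 1, 0, 0]
Votes for class 1: 2 / 5
Majority vote => class 0

0


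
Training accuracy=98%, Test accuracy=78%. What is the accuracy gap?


Gap = train_accuracy - test_accuracy
= 98 - 78
= 20%
This gap suggests the model is overfitting.

20


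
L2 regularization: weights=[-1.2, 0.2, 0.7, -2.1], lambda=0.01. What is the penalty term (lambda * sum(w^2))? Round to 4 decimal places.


Squaring each weight:
(-1.2)^2 = 1.44
0.2^2 = 0.04
0.7^2 = 0.49
(-2.1)^2 = 4.41
Sum of squares = 6.38
Penalty = 0.01 * 6.38 = 0.0638

0.0638


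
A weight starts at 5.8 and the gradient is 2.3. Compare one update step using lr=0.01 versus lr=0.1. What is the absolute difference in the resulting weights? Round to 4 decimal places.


With lr=0.01: w_new = 5.8 - 0.01 * 2.3 = 5.777
With lr=0.1: w_new = 5.8 - 0.1 * 2.3 = 5.57
Absolute difference = |5.777 - 5.57|
= 0.2070

0.2070


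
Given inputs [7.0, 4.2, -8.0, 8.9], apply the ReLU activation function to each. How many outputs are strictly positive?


ReLU(x) = max(0, x) for each element:
ReLU(7.0) = 7.0
ReLU(4.2) = 4.2
ReLU(-8.0) = 0
ReLU(8.9) = 8.9
Active neurons (>0): 3

3


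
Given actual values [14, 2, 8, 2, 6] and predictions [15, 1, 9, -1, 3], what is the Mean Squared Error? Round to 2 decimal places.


Differences: [-1, 1, -1, 3, 3]
Squared errors: [1, 1, 1, 9, 9]
Sum of squared errors = 21
MSE = 21 / 5 = 4.20

4.20


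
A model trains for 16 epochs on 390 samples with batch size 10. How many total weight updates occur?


Iterations per epoch = 390 / 10 = 39
Total updates = iterations_per_epoch * epochs
= 39 * 16
= 624

624


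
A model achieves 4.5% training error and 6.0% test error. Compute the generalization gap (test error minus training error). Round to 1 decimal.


Generalization gap = test_error - train_error
= 6.0 - 4.5
= 1.5%
A small gap suggests good generalization.

1.5


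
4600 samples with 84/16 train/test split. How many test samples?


Train samples = 4600 * 84% = 3864
Test samples = 4600 - 3864
= 736

736


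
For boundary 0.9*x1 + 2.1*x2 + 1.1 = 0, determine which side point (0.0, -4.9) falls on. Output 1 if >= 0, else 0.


Compute 0.9 * 0.0 + 2.1 * -4.9 + 1.1
= 0.0 + -10.29 + 1.1
= -9.19
Since -9.19 < 0, the point is on the negative side.

0


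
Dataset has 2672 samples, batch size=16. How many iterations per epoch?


Iterations per epoch = dataset_size / batch_size
= 2672 / 16
= 167

167


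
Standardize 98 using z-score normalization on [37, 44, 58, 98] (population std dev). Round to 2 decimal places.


Mean = (37 + 44 + 58 + 98) / 4 = 59.25
Variance = sum((x_i - mean)^2) / n = 557.6875
Std = sqrt(557.6875) = 23.6154
Z = (x - mean) / std
= (98 - 59.25) / 23.6154
= 38.75 / 23.6154
= 1.64

1.64


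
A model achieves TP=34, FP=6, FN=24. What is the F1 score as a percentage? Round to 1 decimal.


Precision = TP / (TP + FP) = 34 / 40 = 0.85
Recall = TP / (TP + FN) = 34 / 58 = 0.5862
F1 = 2 * P * R / (P + R)
= 2 * 0.85 * 0.5862 / (0.85 + 0.5862)
= 0.9966 / 1.4362
= 0.6939
As percentage: 69.4%

69.4


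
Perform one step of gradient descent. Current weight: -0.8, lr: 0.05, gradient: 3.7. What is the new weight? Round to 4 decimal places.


w_new = w_old - lr * gradient
= -0.8 - 0.05 * 3.7
= -0.8 - (0.185)
= -0.9850

-0.9850


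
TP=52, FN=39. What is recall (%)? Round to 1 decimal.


Recall = TP / (TP + FN) * 100
= 52 / (52 + 39)
= 52 / 91
= 0.5714
= 57.1%

57.1


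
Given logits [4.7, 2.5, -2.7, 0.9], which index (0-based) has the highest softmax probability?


Softmax is a monotonic transformation, so it preserves the argmax.
We need to find the index of the maximum logit.
Index 0: 4.7
Index 1: 2.5
Index 2: -2.7
Index 3: 0.9
Maximum logit = 4.7 at index 0

0


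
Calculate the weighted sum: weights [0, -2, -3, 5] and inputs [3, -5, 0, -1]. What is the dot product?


Element-wise products:
0 * 3 = 0
-2 * -5 = 10
-3 * 0 = 0
5 * -1 = -5
Sum = 0 + 10 + 0 + -5
= 5

5


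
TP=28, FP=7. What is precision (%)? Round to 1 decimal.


Precision = TP / (TP + FP) * 100
= 28 / (28 + 7)
= 28 / 35
= 0.8
= 80.0%

80.0


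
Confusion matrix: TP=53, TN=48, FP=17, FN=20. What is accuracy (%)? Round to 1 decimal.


Accuracy = (TP + TN) / (TP + TN + FP + FN) * 100
= (53 + 48) / (53 + 48 + 17 + 20)
= 101 / 138
= 0.7319
= 73.2%

73.2


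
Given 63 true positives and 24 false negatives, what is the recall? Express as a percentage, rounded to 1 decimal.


Recall = TP / (TP + FN) * 100
= 63 / (63 + 24)
= 63 / 87
= 0.7241
= 72.4%

72.4


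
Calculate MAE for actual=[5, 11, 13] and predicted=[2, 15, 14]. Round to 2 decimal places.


Absolute errors: [3, 4, 1]
Sum of absolute errors = 8
MAE = 8 / 3 = 2.67

2.67


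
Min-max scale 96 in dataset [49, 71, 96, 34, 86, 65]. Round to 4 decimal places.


Min = 34, Max = 96
Range = 96 - 34 = 62
Scaled = (x - min) / (max - min)
= (96 - 34) / 62
= 62 / 62
= 1.0000

1.0000


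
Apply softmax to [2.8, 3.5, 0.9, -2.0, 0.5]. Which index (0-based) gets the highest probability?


Softmax is a monotonic transformation, so it preserves the argmax.
We need to find the index of the maximum logit.
Index 0: 2.8
Index 1: 3.5
Index 2: 0.9
Index 3: -2.0
Index 4: 0.5
Maximum logit = 3.5 at index 1

1


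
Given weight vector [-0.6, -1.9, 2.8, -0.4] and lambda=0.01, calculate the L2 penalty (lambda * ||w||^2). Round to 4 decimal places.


Squaring each weight:
(-0.6)^2 = 0.36
(-1.9)^2 = 3.61
2.8^2 = 7.84
(-0.4)^2 = 0.16
Sum of squares = 11.97
Penalty = 0.01 * 11.97 = 0.1197

0.1197


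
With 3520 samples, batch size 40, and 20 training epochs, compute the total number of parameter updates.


Iterations per epoch = 3520 / 40 = 88
Total updates = iterations_per_epoch * epochs
= 88 * 20
= 1760

1760


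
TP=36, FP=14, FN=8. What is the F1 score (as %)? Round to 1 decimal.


Precision = TP / (TP + FP) = 36 / 50 = 0.72
Recall = TP / (TP + FN) = 36 / 44 = 0.8182
F1 = 2 * P * R / (P + R)
= 2 * 0.72 * 0.8182 / (0.72 + 0.8182)
= 1.1782 / 1.5382
= 0.766
As percentage: 76.6%

76.6


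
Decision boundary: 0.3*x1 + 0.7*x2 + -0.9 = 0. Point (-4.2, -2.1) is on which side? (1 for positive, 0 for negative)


Compute 0.3 * -4.2 + 0.7 * -2.1 + -0.9
= -1.26 + -1.47 + -0.9
= -3.63
Since -3.63 < 0, the point is on the negative side.

0


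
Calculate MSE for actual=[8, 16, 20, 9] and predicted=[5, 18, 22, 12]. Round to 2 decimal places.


Differences: [3, -2, -2, -3]
Squared errors: [9, 4, 4, 9]
Sum of squared errors = 26
MSE = 26 / 4 = 6.50

6.50


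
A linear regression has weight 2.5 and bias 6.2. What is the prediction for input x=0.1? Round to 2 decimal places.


y = 2.5 * 0.1 + (6.2)
= 0.25 + (6.2)
= 6.45

6.45


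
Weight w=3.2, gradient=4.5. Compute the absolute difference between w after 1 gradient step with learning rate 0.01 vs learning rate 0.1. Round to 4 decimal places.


With lr=0.01: w_new = 3.2 - 0.01 * 4.5 = 3.155
With lr=0.1: w_new = 3.2 - 0.1 * 4.5 = 2.75
Absolute difference = |3.155 - 2.75|
= 0.4050

0.4050


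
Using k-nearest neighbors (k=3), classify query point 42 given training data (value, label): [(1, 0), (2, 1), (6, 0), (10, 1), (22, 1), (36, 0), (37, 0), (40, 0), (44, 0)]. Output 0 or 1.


Distances from query 42:
Point 40 (class 0): distance = 2
Point 44 (class 0): distance = 2
Point 37 (class 0): distance = 5
K=3 nearest neighbors: classes = [0, 0, 0]
Votes for class 1: 0 / 3
Majority vote => class 0

0


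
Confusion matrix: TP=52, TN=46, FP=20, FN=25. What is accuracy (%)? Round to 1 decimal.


Accuracy = (TP + TN) / (TP + TN + FP + FN) * 100
= (52 + 46) / (52 + 46 + 20 + 25)
= 98 / 143
= 0.6853
= 68.5%

68.5


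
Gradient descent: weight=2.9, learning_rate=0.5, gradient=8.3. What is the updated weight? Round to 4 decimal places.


w_new = w_old - lr * gradient
= 2.9 - 0.5 * 8.3
= 2.9 - (4.15)
= -1.2500

-1.2500


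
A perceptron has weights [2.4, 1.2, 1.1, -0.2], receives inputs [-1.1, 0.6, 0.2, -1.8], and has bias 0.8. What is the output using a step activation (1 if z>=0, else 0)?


z = w . x + b
= 2.4*-1.1 + 1.2*0.6 + 1.1*0.2 + -0.2*-1.8 + 0.8
= -2.64 + 0.72 + 0.22 + 0.36 + 0.8
= -1.34 + 0.8
= -0.54
Since z = -0.54 < 0, output = 0

0


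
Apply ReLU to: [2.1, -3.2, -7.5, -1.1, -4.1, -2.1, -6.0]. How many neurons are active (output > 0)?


ReLU(x) = max(0, x) for each element:
ReLU(2.1) = 2.1
ReLU(-3.2) = 0
ReLU(-7.5) = 0
ReLU(-1.1) = 0
ReLU(-4.1) = 0
ReLU(-2.1) = 0
ReLU(-6.0) = 0
Active neurons (>0): 1

1


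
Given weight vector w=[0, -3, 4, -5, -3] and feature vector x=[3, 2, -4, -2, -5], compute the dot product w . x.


Element-wise products:
0 * 3 = 0
-3 * 2 = -6
4 * -4 = -16
-5 * -2 = 10
-3 * -5 = 15
Sum = 0 + -6 + -16 + 10 + 15
= 3

3


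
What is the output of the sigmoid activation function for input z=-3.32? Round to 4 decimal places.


sigmoid(z) = 1 / (1 + exp(-z))
exp(-(-3.32)) = exp(3.32) = 27.6604
1 + 27.6604 = 28.6604
1 / 28.6604 = 0.0349

0.0349


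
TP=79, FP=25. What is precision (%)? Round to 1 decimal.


Precision = TP / (TP + FP) * 100
= 79 / (79 + 25)
= 79 / 104
= 0.7596
= 76.0%

76.0


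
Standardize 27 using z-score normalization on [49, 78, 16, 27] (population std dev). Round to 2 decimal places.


Mean = (49 + 78 + 16 + 27) / 4 = 42.5
Variance = sum((x_i - mean)^2) / n = 561.25
Std = sqrt(561.25) = 23.6907
Z = (x - mean) / std
= (27 - 42.5) / 23.6907
= -15.5 / 23.6907
= -0.65

-0.65


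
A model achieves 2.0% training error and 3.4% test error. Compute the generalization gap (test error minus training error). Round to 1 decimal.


Generalization gap = test_error - train_error
= 3.4 - 2.0
= 1.4%
A small gap suggests good generalization.

1.4


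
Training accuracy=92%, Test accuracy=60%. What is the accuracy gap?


Gap = train_accuracy - test_accuracy
= 92 - 60
= 32%
This large gap strongly indicates overfitting.

32


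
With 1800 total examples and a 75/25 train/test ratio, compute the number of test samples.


Train samples = 1800 * 75% = 1350
Test samples = 1800 - 1350
= 450

450


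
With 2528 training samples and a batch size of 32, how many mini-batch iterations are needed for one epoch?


Iterations per epoch = dataset_size / batch_size
= 2528 / 32
= 79

79


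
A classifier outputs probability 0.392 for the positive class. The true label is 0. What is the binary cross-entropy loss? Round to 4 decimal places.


For y=0: Loss = -log(1-p)
= -log(1 - 0.392)
= -log(0.608)
= -(-0.4976)
= 0.4976

0.4976


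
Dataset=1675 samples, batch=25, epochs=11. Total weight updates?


Iterations per epoch = 1675 / 25 = 67
Total updates = iterations_per_epoch * epochs
= 67 * 11
= 737

737


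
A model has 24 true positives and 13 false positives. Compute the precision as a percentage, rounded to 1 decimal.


Precision = TP / (TP + FP) * 100
= 24 / (24 + 13)
= 24 / 37
= 0.6486
= 64.9%

64.9


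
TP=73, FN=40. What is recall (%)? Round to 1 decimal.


Recall = TP / (TP + FN) * 100
= 73 / (73 + 40)
= 73 / 113
= 0.646
= 64.6%

64.6


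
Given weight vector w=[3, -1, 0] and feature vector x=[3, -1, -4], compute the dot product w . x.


Element-wise products:
3 * 3 = 9
-1 * -1 = 1
0 * -4 = 0
Sum = 9 + 1 + 0
= 10

10


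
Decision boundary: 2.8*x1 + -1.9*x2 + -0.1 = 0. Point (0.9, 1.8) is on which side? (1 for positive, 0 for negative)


Compute 2.8 * 0.9 + -1.9 * 1.8 + -0.1
= 2.52 + -3.42 + -0.1
= -1.0
Since -1.0 < 0, the point is on the negative side.

0


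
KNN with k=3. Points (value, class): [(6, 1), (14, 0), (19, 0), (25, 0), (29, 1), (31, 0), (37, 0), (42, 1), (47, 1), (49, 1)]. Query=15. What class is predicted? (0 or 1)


Distances from query 15:
Point 14 (class 0): distance = 1
Point 19 (class 0): distance = 4
Point 6 (class 1): distance = 9
K=3 nearest neighbors: classes = [0, 0, 1]
Votes for class 1: 1 / 3
Majority vote => class 0

0


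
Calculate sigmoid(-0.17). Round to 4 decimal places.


sigmoid(z) = 1 / (1 + exp(-z))
exp(-(-0.17)) = exp(0.17) = 1.1853
1 + 1.1853 = 2.1853
1 / 2.1853 = 0.4576

0.4576


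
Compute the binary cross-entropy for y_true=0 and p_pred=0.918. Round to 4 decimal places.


For y=0: Loss = -log(1-p)
= -log(1 - 0.918)
= -log(0.082)
= -(-2.501)
= 2.5010

2.5010


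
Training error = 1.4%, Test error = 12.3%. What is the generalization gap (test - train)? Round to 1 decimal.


Generalization gap = test_error - train_error
= 12.3 - 1.4
= 10.9%
A large gap suggests overfitting.

10.9


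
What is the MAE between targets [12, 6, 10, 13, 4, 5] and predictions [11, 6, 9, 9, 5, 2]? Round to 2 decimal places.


Absolute errors: [1, 0, 1, 4, 1, 3]
Sum of absolute errors = 10
MAE = 10 / 6 = 1.67

1.67


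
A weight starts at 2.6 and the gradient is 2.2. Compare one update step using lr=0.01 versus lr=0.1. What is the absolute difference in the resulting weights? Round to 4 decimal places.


With lr=0.01: w_new = 2.6 - 0.01 * 2.2 = 2.578
With lr=0.1: w_new = 2.6 - 0.1 * 2.2 = 2.38
Absolute difference = |2.578 - 2.38|
= 0.1980

0.1980


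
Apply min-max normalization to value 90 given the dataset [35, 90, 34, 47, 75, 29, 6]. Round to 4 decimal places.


Min = 6, Max = 90
Range = 90 - 6 = 84
Scaled = (x - min) / (max - min)
= (90 - 6) / 84
= 84 / 84
= 1.0000

1.0000


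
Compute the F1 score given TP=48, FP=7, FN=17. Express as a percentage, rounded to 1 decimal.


Precision = TP / (TP + FP) = 48 / 55 = 0.8727
Recall = TP / (TP + FN) = 48 / 65 = 0.7385
F1 = 2 * P * R / (P + R)
= 2 * 0.8727 * 0.7385 / (0.8727 + 0.7385)
= 1.289 / 1.6112
= 0.8
As percentage: 80.0%

80.0


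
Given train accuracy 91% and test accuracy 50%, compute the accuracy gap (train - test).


Gap = train_accuracy - test_accuracy
= 91 - 50
= 41%
This large gap strongly indicates overfitting.

41


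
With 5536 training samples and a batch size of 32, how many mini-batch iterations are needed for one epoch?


Iterations per epoch = dataset_size / batch_size
= 5536 / 32
= 173

173


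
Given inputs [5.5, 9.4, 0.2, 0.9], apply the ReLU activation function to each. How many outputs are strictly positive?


ReLU(x) = max(0, x) for each element:
ReLU(5.5) = 5.5
ReLU(9.4) = 9.4
ReLU(0.2) = 0.2
ReLU(0.9) = 0.9
Active neurons (>0): 4

4


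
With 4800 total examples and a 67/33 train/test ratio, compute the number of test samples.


Train samples = 4800 * 67% = 3216
Test samples = 4800 - 3216
= 1584

1584


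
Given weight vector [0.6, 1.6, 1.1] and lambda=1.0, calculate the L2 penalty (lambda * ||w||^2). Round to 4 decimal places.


Squaring each weight:
0.6^2 = 0.36
1.6^2 = 2.56
1.1^2 = 1.21
Sum of squares = 4.13
Penalty = 1.0 * 4.13 = 4.1300

4.1300


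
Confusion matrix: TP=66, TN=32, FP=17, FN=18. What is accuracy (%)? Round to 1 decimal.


Accuracy = (TP + TN) / (TP + TN + FP + FN) * 100
= (66 + 32) / (66 + 32 + 17 + 18)
= 98 / 133
= 0.7368
= 73.7%

73.7


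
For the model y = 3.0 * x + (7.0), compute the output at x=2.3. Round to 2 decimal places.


y = 3.0 * 2.3 + (7.0)
= 6.9 + (7.0)
= 13.90

13.90


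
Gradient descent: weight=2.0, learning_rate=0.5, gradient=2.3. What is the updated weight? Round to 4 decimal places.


w_new = w_old - lr * gradient
= 2.0 - 0.5 * 2.3
= 2.0 - (1.15)
= 0.8500

0.8500


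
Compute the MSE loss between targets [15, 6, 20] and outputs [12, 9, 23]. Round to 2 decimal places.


Differences: [3, -3, -3]
Squared errors: [9, 9, 9]
Sum of squared errors = 27
MSE = 27 / 3 = 9.00

9.00


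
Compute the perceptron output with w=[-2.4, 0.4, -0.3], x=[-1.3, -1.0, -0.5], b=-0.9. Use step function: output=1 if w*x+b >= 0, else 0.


z = w . x + b
= -2.4*-1.3 + 0.4*-1.0 + -0.3*-0.5 + -0.9
= 3.12 + -0.4 + 0.15 + -0.9
= 2.87 + -0.9
= 1.97
Since z = 1.97 >= 0, output = 1

1


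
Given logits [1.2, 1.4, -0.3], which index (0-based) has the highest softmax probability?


Softmax is a monotonic transformation, so it preserves the argmax.
We need to find the index of the maximum logit.
Index 0: 1.2
Index 1: 1.4
Index 2: -0.3
Maximum logit = 1.4 at index 1

1


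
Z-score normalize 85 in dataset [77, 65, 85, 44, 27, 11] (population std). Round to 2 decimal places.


Mean = (77 + 65 + 85 + 44 + 27 + 11) / 6 = 51.5
Variance = sum((x_i - mean)^2) / n = 708.5833
Std = sqrt(708.5833) = 26.6192
Z = (x - mean) / std
= (85 - 51.5) / 26.6192
= 33.5 / 26.6192
= 1.26

1.26


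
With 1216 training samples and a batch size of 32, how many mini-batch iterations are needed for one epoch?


Iterations per epoch = dataset_size / batch_size
= 1216 / 32
= 38

38


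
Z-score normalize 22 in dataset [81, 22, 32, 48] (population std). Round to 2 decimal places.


Mean = (81 + 22 + 32 + 48) / 4 = 45.75
Variance = sum((x_i - mean)^2) / n = 500.1875
Std = sqrt(500.1875) = 22.3649
Z = (x - mean) / std
= (22 - 45.75) / 22.3649
= -23.75 / 22.3649
= -1.06

-1.06


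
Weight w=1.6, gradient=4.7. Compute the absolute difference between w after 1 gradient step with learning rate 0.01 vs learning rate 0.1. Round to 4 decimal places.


With lr=0.01: w_new = 1.6 - 0.01 * 4.7 = 1.553
With lr=0.1: w_new = 1.6 - 0.1 * 4.7 = 1.13
Absolute difference = |1.553 - 1.13|
= 0.4230

0.4230


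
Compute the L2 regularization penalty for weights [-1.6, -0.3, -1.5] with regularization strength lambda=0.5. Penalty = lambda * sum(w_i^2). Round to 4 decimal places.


Squaring each weight:
(-1.6)^2 = 2.56
(-0.3)^2 = 0.09
(-1.5)^2 = 2.25
Sum of squares = 4.9
Penalty = 0.5 * 4.9 = 2.4500

2.4500


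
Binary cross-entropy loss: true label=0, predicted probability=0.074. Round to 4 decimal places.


For y=0: Loss = -log(1-p)
= -log(1 - 0.074)
= -log(0.926)
= -(-0.0769)
= 0.0769

0.0769


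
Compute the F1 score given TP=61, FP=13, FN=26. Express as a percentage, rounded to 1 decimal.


Precision = TP / (TP + FP) = 61 / 74 = 0.8243
Recall = TP / (TP + FN) = 61 / 87 = 0.7011
F1 = 2 * P * R / (P + R)
= 2 * 0.8243 * 0.7011 / (0.8243 + 0.7011)
= 1.1559 / 1.5255
= 0.7578
As percentage: 75.8%

75.8


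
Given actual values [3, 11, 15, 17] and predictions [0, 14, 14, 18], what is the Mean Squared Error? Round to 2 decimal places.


Differences: [3, -3, 1, -1]
Squared errors: [9, 9, 1, 1]
Sum of squared errors = 20
MSE = 20 / 4 = 5.00

5.00


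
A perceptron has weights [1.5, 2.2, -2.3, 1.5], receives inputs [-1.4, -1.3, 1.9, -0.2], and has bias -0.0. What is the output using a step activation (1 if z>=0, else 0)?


z = w . x + b
= 1.5*-1.4 + 2.2*-1.3 + -2.3*1.9 + 1.5*-0.2 + -0.0
= -2.1 + -2.86 + -4.37 + -0.3 + -0.0
= -9.63 + -0.0
= -9.63
Since z = -9.63 < 0, output = 0

0


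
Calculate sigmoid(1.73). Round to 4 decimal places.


sigmoid(z) = 1 / (1 + exp(-z))
exp(-(1.73)) = exp(-1.73) = 0.1773
1 + 0.1773 = 1.1773
1 / 1.1773 = 0.8494

0.8494


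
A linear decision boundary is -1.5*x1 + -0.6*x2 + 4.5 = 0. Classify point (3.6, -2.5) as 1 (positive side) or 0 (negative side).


Compute -1.5 * 3.6 + -0.6 * -2.5 + 4.5
= -5.4 + 1.5 + 4.5
= 0.6
Since 0.6 >= 0, the point is on the positive side.

1


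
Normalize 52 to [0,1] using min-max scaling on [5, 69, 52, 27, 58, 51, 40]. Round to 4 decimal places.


Min = 5, Max = 69
Range = 69 - 5 = 64
Scaled = (x - min) / (max - min)
= (52 - 5) / 64
= 47 / 64
= 0.7344

0.7344


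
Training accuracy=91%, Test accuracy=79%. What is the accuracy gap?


Gap = train_accuracy - test_accuracy
= 91 - 79
= 12%
This gap suggests the model is overfitting.

12


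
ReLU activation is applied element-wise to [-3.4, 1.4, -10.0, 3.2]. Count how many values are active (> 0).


ReLU(x) = max(0, x) for each element:
ReLU(-3.4) = 0
ReLU(1.4) = 1.4
ReLU(-10.0) = 0
ReLU(3.2) = 3.2
Active neurons (>0): 2

2


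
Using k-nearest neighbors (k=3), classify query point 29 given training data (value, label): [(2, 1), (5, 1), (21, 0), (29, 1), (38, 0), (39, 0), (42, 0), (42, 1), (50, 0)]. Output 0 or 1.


Distances from query 29:
Point 29 (class 1): distance = 0
Point 21 (class 0): distance = 8
Point 38 (class 0): distance = 9
K=3 nearest neighbors: classes = [1, 0, 0]
Votes for class 1: 1 / 3
Majority vote => class 0

0


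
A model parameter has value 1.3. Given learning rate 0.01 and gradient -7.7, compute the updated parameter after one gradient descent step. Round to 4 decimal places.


w_new = w_old - lr * gradient
= 1.3 - 0.01 * -7.7
= 1.3 - (-0.077)
= 1.3770

1.3770


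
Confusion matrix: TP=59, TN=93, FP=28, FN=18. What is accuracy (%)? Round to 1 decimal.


Accuracy = (TP + TN) / (TP + TN + FP + FN) * 100
= (59 + 93) / (59 + 93 + 28 + 18)
= 152 / 198
= 0.7677
= 76.8%

76.8


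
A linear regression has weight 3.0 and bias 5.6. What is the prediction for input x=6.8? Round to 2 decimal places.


y = 3.0 * 6.8 + (5.6)
= 20.4 + (5.6)
= 26.00

26.00


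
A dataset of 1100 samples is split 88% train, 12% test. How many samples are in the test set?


Train samples = 1100 * 88% = 968
Test samples = 1100 - 968
= 132

132


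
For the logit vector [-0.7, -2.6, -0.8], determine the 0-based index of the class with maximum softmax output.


Softmax is a monotonic transformation, so it preserves the argmax.
We need to find the index of the maximum logit.
Index 0: -0.7
Index 1: -2.6
Index 2: -0.8
Maximum logit = -0.7 at index 0

0
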